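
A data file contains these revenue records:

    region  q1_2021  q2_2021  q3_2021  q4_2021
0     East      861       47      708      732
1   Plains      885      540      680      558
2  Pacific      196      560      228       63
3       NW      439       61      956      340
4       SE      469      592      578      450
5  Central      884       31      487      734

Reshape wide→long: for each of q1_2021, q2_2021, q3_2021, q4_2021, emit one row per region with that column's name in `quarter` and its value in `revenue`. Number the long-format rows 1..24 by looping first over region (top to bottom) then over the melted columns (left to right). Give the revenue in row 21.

884

24 rows total (6 × 4). Row 21: index ⌊(21-1)/4⌋ = 5 into region → Central; (21-1) mod 4 = 0 into the melted columns → q1_2021.
So row 21 is (Central, q1_2021, 884); revenue = 884.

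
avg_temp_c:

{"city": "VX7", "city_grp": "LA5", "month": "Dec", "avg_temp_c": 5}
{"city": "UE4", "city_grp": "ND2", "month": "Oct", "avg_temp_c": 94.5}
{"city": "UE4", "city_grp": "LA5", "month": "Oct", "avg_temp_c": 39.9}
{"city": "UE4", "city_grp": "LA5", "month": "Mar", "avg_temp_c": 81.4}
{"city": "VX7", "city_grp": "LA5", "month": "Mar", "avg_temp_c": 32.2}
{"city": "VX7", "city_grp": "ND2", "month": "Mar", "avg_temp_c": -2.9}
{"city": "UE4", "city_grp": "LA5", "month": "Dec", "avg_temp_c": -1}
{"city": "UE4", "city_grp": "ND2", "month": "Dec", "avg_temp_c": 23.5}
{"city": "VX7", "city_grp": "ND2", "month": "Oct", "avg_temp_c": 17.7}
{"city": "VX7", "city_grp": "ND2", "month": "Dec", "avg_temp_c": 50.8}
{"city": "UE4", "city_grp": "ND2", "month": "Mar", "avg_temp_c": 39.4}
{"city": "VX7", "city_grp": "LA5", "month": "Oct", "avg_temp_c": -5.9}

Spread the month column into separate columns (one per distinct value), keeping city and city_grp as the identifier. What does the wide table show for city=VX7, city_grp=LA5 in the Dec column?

5

Wide layout: rows indexed by city and city_grp, columns are the 3 distinct month values (Dec, Oct, Mar).
Cell (city=VX7, city_grp=LA5, month=Dec) draws from the long row where city=VX7, city_grp=LA5 and month=Dec, which has avg_temp_c=5.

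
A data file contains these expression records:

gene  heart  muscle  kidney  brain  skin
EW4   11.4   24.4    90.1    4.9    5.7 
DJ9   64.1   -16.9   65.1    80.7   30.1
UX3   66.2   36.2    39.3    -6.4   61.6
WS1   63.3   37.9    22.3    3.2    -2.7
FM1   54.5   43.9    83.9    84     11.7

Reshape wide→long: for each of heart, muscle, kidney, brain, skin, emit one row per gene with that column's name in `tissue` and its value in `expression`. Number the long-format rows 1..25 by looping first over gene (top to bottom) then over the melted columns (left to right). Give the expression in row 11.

66.2

25 rows total (5 × 5). Row 11: index ⌊(11-1)/5⌋ = 2 into gene → UX3; (11-1) mod 5 = 0 into the melted columns → heart.
So row 11 is (UX3, heart, 66.2); expression = 66.2.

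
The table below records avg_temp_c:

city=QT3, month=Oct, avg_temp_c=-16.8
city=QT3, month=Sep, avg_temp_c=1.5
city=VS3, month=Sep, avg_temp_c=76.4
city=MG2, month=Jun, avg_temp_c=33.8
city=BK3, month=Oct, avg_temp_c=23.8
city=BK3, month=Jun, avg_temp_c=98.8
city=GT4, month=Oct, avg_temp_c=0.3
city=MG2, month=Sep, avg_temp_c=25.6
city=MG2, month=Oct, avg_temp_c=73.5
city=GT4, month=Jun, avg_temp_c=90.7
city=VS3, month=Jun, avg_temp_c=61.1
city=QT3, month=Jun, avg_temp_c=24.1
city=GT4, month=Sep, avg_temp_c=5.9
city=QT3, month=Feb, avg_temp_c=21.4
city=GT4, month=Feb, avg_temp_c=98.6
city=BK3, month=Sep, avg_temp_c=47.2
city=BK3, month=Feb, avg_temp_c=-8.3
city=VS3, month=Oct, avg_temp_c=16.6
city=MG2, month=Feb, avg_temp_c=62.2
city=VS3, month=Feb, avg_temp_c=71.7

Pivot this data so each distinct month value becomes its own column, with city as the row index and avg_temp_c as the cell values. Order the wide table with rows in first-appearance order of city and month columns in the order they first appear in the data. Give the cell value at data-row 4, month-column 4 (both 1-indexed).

With rows in first-appearance order of city, row 4 is city=BK3. month columns in first-appearance order: Oct, Sep, Jun, Feb; column 4 is Feb.
Long rows with city=BK3, month=Feb: avg_temp_c = -8.3.

-8.3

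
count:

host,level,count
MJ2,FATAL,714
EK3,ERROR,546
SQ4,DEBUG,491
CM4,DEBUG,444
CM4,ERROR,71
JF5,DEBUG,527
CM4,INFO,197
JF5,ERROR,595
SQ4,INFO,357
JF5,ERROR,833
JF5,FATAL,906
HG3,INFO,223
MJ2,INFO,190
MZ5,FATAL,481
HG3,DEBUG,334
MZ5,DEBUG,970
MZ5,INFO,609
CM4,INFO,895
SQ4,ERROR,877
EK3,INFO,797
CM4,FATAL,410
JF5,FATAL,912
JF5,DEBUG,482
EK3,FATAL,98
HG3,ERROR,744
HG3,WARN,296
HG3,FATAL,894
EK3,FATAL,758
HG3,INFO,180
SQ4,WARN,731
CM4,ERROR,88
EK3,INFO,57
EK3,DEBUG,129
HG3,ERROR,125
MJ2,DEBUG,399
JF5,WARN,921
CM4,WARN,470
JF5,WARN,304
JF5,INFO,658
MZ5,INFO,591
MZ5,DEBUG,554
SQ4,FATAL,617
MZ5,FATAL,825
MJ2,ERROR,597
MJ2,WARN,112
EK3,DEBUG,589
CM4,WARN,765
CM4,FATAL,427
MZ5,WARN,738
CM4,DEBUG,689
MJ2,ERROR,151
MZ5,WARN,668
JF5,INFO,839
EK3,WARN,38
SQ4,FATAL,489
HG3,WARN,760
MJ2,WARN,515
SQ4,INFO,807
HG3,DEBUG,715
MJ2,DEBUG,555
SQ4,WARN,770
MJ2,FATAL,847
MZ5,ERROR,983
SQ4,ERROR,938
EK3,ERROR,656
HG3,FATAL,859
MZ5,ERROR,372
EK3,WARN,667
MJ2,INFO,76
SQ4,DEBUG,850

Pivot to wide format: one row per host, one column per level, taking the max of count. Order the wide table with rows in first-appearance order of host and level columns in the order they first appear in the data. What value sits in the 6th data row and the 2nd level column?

744

With rows in first-appearance order of host, row 6 is host=HG3. level columns in first-appearance order: FATAL, ERROR, DEBUG, INFO, WARN; column 2 is ERROR.
Long rows with host=HG3, level=ERROR: max(744, 125) = 744.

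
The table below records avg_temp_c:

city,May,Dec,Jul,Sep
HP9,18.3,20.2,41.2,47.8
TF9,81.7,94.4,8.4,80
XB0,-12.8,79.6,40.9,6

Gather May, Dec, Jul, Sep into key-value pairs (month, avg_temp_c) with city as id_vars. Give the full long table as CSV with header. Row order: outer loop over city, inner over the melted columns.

Each (city, column) pair becomes one row: 3 × 4 = 12 rows.
For example, (HP9, May) → avg_temp_c=18.3.

city,month,avg_temp_c
HP9,May,18.3
HP9,Dec,20.2
HP9,Jul,41.2
HP9,Sep,47.8
TF9,May,81.7
TF9,Dec,94.4
TF9,Jul,8.4
TF9,Sep,80
XB0,May,-12.8
XB0,Dec,79.6
XB0,Jul,40.9
XB0,Sep,6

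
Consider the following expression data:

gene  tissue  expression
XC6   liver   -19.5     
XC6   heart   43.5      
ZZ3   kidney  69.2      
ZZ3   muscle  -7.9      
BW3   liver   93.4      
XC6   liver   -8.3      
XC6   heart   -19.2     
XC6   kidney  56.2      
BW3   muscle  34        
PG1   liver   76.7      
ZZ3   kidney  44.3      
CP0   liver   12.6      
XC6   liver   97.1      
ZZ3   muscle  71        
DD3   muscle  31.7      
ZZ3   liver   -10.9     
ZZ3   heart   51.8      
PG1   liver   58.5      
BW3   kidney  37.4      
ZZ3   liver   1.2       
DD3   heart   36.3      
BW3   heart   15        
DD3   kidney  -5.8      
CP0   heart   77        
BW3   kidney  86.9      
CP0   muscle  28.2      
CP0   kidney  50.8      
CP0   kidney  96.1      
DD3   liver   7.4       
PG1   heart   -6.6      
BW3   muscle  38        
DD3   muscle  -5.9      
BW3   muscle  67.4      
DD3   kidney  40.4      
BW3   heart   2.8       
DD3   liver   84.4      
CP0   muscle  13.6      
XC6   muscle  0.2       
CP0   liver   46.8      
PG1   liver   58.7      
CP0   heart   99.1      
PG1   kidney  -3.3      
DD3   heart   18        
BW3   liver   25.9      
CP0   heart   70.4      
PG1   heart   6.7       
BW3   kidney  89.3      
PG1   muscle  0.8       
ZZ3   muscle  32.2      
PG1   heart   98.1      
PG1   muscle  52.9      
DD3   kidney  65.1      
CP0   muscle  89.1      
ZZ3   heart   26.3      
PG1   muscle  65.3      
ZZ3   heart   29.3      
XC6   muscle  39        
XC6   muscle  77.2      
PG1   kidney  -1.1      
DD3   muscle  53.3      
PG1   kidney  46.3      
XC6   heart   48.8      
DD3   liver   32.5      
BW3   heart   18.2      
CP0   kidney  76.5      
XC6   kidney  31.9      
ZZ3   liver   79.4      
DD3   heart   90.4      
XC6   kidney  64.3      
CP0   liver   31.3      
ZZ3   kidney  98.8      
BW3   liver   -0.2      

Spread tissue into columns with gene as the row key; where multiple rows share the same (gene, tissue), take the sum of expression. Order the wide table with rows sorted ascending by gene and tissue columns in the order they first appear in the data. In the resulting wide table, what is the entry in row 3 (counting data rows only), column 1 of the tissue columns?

124.3

With rows sorted ascending by gene, row 3 is gene=DD3. tissue columns in first-appearance order: liver, heart, kidney, muscle; column 1 is liver.
Long rows with gene=DD3, tissue=liver: 7.4 + 84.4 + 32.5 = 124.3.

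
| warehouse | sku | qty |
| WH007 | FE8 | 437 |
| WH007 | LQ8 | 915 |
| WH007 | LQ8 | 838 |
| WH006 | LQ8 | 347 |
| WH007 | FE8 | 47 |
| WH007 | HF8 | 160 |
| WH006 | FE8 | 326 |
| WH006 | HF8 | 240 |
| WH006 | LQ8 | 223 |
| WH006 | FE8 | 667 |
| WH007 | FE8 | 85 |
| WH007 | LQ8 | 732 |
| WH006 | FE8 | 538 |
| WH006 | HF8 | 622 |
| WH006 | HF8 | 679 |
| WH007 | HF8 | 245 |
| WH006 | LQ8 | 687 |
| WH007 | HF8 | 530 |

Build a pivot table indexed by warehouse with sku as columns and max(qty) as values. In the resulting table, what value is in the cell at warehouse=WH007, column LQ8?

Rows with warehouse=WH007 and sku=LQ8: qty values are 915, 838, 732.
max(915, 838, 732) = 915.

915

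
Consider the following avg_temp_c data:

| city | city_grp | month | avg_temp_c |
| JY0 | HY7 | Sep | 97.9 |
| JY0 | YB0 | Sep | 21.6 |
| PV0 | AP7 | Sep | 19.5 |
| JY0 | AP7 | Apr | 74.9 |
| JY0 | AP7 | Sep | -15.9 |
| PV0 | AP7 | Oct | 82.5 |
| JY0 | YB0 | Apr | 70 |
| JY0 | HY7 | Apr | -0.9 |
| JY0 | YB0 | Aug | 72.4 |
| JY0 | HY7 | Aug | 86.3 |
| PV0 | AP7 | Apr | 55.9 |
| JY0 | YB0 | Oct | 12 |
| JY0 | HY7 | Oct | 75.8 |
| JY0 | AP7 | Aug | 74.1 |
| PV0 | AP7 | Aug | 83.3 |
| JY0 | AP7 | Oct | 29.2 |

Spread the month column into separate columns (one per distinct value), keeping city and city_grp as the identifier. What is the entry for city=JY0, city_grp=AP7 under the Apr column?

74.9

Wide layout: rows indexed by city and city_grp, columns are the 4 distinct month values (Sep, Apr, Oct, Aug).
Cell (city=JY0, city_grp=AP7, month=Apr) draws from the long row where city=JY0, city_grp=AP7 and month=Apr, which has avg_temp_c=74.9.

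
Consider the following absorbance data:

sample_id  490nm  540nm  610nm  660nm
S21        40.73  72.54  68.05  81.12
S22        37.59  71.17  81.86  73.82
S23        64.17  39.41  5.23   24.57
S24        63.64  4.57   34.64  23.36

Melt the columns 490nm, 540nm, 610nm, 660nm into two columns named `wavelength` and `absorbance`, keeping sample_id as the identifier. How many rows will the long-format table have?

4 sample_id values × 4 melted columns = 16 rows.

16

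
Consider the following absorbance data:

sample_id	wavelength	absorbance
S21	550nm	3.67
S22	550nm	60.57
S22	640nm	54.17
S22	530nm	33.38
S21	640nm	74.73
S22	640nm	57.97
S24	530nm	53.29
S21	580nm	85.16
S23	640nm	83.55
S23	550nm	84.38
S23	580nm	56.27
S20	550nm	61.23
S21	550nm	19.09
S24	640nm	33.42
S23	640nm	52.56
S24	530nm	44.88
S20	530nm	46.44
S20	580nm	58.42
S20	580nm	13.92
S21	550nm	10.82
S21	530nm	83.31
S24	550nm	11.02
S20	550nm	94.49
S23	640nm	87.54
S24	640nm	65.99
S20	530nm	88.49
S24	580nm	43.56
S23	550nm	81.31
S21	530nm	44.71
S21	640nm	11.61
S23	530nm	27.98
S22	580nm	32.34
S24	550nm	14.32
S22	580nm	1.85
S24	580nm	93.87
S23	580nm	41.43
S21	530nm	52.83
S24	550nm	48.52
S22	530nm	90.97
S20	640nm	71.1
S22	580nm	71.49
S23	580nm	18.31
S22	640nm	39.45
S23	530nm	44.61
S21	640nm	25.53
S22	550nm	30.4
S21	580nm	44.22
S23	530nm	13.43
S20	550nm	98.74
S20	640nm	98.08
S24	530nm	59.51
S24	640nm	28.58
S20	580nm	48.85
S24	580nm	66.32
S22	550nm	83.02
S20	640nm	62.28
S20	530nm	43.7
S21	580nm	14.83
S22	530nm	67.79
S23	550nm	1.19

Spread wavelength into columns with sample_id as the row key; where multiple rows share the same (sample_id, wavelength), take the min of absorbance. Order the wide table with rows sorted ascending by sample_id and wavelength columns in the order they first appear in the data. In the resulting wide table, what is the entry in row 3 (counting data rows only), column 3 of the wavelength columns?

With rows sorted ascending by sample_id, row 3 is sample_id=S22. wavelength columns in first-appearance order: 550nm, 640nm, 530nm, 580nm; column 3 is 530nm.
Long rows with sample_id=S22, wavelength=530nm: min(33.38, 90.97, 67.79) = 33.38.

33.38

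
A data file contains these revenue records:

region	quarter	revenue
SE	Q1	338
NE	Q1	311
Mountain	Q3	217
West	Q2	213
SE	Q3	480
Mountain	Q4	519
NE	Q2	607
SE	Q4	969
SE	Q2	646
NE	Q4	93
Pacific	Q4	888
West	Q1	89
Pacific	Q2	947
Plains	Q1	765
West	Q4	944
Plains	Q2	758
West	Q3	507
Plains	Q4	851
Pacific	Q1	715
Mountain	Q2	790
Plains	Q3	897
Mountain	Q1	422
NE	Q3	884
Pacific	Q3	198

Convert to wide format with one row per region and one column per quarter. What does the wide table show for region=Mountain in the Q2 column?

790

Wide layout: rows indexed by region, columns are the 4 distinct quarter values (Q1, Q3, Q2, Q4).
Cell (region=Mountain, quarter=Q2) draws from the long row where region=Mountain and quarter=Q2, which has revenue=790.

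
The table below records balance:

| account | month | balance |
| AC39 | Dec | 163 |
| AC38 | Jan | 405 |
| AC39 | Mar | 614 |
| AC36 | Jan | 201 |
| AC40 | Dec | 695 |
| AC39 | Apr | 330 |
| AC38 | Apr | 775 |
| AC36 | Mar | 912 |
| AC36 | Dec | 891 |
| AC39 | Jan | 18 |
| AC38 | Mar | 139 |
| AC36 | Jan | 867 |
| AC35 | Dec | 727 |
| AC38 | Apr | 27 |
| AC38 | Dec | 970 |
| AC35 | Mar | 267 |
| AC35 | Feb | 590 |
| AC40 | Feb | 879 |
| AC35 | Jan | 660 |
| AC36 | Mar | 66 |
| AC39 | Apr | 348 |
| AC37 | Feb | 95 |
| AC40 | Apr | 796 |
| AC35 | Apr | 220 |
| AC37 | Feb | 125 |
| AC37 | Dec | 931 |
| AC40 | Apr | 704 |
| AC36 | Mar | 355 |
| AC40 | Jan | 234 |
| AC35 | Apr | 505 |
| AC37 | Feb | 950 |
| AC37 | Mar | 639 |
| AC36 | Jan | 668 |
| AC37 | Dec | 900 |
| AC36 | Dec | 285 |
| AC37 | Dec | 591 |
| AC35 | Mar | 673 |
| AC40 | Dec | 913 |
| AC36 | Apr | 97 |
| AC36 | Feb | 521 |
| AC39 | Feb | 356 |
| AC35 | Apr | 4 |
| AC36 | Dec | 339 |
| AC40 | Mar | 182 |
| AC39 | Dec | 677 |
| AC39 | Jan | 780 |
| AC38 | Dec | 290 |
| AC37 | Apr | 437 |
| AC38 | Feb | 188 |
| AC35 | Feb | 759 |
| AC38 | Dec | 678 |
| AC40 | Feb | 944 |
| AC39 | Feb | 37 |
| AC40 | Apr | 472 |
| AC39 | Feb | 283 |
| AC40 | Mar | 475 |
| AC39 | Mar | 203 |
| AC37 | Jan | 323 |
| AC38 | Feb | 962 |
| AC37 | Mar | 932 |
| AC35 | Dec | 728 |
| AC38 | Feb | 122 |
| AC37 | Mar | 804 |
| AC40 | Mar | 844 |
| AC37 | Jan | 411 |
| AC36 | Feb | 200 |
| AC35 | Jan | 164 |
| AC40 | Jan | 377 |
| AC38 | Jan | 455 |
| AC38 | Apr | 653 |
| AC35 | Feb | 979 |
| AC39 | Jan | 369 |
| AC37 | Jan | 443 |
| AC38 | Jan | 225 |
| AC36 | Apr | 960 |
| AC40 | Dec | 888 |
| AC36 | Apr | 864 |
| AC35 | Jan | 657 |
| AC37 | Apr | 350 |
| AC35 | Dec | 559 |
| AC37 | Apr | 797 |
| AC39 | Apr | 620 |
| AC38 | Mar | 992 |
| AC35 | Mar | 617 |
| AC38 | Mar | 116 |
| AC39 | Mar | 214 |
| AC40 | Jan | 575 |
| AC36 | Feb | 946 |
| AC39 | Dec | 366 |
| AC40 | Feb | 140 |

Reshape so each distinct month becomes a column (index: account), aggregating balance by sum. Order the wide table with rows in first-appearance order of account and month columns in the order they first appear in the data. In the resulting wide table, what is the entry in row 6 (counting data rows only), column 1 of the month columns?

2422

With rows in first-appearance order of account, row 6 is account=AC37. month columns in first-appearance order: Dec, Jan, Mar, Apr, Feb; column 1 is Dec.
Long rows with account=AC37, month=Dec: 931 + 900 + 591 = 2422.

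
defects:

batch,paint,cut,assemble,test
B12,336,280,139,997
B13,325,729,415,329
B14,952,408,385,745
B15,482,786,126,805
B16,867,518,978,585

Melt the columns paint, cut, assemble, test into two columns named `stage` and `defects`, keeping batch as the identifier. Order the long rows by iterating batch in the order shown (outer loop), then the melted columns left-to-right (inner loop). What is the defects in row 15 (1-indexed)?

126

20 rows total (5 × 4). Row 15: index ⌊(15-1)/4⌋ = 3 into batch → B15; (15-1) mod 4 = 2 into the melted columns → assemble.
So row 15 is (B15, assemble, 126); defects = 126.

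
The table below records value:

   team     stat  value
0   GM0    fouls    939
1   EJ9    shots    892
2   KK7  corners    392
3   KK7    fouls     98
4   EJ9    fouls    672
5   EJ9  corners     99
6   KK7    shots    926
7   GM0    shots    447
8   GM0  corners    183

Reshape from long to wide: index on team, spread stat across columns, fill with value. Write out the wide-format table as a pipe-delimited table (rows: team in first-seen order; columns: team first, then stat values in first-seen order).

Columns: team plus the 3 distinct stat values (fouls, shots, corners).
For example, row GM0 column fouls takes value=939 from the long row (GM0, fouls).

| team | fouls | shots | corners |
| GM0 | 939 | 447 | 183 |
| EJ9 | 672 | 892 | 99 |
| KK7 | 98 | 926 | 392 |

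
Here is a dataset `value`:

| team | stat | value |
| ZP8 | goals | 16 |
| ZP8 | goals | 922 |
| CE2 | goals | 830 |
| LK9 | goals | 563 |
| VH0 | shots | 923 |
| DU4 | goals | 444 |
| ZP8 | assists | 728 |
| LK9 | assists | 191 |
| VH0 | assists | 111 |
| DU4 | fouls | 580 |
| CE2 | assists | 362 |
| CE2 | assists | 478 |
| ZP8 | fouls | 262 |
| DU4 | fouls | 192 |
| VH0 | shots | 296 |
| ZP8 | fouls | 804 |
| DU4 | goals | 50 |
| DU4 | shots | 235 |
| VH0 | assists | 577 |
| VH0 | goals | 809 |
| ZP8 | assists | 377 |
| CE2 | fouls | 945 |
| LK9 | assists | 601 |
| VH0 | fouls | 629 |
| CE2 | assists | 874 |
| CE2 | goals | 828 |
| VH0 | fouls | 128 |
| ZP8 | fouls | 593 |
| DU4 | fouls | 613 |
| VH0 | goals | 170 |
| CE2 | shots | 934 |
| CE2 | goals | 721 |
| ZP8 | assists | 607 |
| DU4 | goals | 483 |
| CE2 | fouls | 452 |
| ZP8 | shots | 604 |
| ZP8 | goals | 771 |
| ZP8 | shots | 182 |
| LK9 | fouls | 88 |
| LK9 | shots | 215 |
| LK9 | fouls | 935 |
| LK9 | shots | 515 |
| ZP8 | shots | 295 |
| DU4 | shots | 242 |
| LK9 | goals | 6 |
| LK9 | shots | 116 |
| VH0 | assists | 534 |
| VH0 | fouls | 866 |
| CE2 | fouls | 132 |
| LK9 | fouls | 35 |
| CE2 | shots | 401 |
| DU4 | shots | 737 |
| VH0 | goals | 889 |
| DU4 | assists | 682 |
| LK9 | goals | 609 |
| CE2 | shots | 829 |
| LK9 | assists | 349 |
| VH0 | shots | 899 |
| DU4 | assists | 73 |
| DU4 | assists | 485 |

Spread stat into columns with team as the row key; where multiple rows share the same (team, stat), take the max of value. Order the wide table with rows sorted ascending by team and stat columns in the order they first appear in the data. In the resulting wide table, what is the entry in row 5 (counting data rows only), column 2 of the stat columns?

With rows sorted ascending by team, row 5 is team=ZP8. stat columns in first-appearance order: goals, shots, assists, fouls; column 2 is shots.
Long rows with team=ZP8, stat=shots: max(604, 182, 295) = 604.

604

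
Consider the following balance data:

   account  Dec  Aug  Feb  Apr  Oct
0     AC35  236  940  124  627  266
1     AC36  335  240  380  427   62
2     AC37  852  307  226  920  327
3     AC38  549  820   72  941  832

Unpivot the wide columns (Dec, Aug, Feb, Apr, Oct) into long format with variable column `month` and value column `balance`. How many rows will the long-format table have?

20

4 account values × 5 melted columns = 20 rows.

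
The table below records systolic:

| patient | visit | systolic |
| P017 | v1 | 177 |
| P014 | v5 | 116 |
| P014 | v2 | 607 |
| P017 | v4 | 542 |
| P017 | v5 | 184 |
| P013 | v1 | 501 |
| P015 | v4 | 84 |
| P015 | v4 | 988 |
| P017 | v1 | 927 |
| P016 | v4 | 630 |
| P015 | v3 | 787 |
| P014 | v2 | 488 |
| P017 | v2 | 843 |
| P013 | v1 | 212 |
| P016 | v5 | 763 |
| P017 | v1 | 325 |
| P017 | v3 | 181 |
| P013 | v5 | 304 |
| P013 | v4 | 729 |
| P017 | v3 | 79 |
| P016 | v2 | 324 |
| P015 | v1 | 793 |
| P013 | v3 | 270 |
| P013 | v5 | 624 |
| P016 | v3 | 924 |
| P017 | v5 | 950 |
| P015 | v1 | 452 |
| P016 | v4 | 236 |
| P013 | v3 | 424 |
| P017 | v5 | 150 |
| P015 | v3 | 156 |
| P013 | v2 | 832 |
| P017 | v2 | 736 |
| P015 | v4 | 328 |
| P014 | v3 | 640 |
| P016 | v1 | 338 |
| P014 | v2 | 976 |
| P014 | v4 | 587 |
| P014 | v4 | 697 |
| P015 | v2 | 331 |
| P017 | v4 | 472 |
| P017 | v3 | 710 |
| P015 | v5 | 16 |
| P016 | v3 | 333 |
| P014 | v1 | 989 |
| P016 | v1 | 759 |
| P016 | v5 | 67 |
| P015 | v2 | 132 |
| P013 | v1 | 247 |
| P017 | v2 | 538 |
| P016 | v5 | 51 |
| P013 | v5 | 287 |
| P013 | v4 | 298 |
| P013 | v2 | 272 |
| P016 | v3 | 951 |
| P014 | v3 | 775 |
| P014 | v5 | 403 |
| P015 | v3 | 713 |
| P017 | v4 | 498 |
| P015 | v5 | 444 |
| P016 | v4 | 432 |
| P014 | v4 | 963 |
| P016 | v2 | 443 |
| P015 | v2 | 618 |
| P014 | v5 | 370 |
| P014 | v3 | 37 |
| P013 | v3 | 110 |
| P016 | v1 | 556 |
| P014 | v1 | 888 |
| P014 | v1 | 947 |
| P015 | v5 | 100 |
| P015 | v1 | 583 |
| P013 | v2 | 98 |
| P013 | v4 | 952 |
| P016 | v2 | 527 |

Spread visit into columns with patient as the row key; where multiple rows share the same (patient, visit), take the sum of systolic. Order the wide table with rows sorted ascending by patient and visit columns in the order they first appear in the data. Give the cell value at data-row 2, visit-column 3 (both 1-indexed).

With rows sorted ascending by patient, row 2 is patient=P014. visit columns in first-appearance order: v1, v5, v2, v4, v3; column 3 is v2.
Long rows with patient=P014, visit=v2: 607 + 488 + 976 = 2071.

2071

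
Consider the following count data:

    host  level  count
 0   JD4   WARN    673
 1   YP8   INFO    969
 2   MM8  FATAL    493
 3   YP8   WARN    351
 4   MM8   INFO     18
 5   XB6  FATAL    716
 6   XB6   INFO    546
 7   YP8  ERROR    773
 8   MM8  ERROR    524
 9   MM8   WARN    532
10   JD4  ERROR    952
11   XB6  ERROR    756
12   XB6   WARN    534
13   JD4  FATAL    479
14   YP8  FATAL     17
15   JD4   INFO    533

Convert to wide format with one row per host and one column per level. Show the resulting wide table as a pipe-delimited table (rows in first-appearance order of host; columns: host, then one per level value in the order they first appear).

Columns: host plus the 4 distinct level values (WARN, INFO, FATAL, ERROR).
For example, row JD4 column WARN takes count=673 from the long row (JD4, WARN).

| host | WARN | INFO | FATAL | ERROR |
| JD4 | 673 | 533 | 479 | 952 |
| YP8 | 351 | 969 | 17 | 773 |
| MM8 | 532 | 18 | 493 | 524 |
| XB6 | 534 | 546 | 716 | 756 |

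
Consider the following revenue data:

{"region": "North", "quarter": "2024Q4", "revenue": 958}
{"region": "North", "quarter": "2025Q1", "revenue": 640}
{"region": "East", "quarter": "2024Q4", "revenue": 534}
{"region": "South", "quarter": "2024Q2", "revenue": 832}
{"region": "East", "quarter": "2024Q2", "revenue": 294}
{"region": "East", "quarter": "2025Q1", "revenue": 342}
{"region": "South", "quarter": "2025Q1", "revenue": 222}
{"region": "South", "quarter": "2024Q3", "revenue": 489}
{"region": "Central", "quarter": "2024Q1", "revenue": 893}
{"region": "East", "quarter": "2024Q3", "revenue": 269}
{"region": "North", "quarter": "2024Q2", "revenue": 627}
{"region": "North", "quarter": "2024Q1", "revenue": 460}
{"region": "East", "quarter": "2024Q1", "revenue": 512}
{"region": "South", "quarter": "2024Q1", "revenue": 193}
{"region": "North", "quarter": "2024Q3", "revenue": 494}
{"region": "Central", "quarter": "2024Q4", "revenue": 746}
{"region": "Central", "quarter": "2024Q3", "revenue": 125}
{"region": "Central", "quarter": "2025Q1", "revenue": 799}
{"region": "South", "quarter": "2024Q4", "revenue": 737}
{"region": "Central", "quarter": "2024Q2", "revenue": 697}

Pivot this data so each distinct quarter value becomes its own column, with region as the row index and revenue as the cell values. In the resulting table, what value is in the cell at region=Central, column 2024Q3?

125

Wide layout: rows indexed by region, columns are the 5 distinct quarter values (2024Q4, 2025Q1, 2024Q2, 2024Q3, 2024Q1).
Cell (region=Central, quarter=2024Q3) draws from the long row where region=Central and quarter=2024Q3, which has revenue=125.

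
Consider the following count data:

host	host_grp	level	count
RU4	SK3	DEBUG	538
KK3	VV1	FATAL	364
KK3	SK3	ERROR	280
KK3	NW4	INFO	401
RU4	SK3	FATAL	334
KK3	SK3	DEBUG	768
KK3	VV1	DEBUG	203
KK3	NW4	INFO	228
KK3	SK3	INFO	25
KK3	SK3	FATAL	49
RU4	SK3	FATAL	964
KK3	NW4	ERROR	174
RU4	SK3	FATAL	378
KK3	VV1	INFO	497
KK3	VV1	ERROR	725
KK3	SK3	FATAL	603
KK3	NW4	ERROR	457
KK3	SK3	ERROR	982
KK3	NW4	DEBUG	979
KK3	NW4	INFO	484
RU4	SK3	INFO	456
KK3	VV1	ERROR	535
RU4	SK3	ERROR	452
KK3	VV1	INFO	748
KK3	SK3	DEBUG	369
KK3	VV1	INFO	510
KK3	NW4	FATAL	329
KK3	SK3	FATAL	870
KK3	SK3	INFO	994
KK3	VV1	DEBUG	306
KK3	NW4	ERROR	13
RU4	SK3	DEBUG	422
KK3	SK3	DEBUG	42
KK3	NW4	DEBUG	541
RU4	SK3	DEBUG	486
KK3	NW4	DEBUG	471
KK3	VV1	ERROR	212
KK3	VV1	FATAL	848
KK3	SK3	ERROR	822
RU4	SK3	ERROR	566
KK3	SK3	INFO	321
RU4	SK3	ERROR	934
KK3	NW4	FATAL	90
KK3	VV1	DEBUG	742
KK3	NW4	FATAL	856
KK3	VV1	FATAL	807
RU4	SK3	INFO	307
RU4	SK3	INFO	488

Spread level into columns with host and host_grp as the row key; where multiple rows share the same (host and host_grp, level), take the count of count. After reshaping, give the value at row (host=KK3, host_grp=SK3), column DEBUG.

3

Rows with host=KK3, host_grp=SK3 and level=DEBUG: count values are 768, 369, 42.
3 rows match — count = 3.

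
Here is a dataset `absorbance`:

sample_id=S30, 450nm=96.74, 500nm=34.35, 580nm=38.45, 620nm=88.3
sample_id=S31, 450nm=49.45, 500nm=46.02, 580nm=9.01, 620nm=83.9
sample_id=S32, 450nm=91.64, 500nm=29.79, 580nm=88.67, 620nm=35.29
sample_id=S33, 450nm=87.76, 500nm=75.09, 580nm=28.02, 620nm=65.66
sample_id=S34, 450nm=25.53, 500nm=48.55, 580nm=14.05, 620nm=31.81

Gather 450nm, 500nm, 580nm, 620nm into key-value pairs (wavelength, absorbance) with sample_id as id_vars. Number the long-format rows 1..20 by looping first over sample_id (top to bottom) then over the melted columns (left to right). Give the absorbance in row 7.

20 rows total (5 × 4). Row 7: index ⌊(7-1)/4⌋ = 1 into sample_id → S31; (7-1) mod 4 = 2 into the melted columns → 580nm.
So row 7 is (S31, 580nm, 9.01); absorbance = 9.01.

9.01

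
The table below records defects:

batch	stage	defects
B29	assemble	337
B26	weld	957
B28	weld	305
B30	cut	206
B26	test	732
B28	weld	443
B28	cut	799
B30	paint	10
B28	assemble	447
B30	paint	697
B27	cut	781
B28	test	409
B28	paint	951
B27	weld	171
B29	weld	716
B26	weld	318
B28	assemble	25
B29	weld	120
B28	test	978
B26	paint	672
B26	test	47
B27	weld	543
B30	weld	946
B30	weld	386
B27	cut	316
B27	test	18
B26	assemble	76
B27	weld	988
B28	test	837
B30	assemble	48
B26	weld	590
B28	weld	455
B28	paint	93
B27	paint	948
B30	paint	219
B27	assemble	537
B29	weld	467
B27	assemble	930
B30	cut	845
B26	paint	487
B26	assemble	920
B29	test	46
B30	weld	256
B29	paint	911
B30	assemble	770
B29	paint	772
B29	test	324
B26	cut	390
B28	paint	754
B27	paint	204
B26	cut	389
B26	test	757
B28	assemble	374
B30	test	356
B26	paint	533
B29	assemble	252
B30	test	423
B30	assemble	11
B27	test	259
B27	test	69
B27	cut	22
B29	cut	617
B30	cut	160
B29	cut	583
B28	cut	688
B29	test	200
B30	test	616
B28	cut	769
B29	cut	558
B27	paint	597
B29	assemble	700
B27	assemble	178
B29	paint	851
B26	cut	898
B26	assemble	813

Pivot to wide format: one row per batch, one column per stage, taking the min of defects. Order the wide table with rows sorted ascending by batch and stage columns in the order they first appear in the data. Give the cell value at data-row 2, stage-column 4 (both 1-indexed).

With rows sorted ascending by batch, row 2 is batch=B27. stage columns in first-appearance order: assemble, weld, cut, test, paint; column 4 is test.
Long rows with batch=B27, stage=test: min(18, 259, 69) = 18.

18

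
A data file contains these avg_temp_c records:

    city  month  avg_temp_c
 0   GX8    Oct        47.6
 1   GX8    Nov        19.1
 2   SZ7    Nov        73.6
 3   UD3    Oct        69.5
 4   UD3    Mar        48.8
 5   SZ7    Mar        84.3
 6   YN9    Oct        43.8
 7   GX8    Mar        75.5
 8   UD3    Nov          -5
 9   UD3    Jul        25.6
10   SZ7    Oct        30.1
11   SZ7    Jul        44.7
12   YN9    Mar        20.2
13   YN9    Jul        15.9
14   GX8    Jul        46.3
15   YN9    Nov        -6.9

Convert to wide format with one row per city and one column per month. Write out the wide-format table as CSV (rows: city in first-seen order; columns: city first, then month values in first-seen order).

city,Oct,Nov,Mar,Jul
GX8,47.6,19.1,75.5,46.3
SZ7,30.1,73.6,84.3,44.7
UD3,69.5,-5,48.8,25.6
YN9,43.8,-6.9,20.2,15.9

Columns: city plus the 4 distinct month values (Oct, Nov, Mar, Jul).
For example, row GX8 column Oct takes avg_temp_c=47.6 from the long row (GX8, Oct).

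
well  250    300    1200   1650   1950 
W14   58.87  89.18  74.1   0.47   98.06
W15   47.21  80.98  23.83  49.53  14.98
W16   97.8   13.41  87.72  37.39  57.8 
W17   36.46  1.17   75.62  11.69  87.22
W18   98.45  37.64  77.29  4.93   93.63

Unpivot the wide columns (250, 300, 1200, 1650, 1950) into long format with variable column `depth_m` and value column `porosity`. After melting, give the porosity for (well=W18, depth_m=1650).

4.93

Unpivoting turns each (well, wide-column) pair into one long row.
The wide cell at row W18, column 1650 holds 4.93, so the long row (W18, 1650) has porosity=4.93.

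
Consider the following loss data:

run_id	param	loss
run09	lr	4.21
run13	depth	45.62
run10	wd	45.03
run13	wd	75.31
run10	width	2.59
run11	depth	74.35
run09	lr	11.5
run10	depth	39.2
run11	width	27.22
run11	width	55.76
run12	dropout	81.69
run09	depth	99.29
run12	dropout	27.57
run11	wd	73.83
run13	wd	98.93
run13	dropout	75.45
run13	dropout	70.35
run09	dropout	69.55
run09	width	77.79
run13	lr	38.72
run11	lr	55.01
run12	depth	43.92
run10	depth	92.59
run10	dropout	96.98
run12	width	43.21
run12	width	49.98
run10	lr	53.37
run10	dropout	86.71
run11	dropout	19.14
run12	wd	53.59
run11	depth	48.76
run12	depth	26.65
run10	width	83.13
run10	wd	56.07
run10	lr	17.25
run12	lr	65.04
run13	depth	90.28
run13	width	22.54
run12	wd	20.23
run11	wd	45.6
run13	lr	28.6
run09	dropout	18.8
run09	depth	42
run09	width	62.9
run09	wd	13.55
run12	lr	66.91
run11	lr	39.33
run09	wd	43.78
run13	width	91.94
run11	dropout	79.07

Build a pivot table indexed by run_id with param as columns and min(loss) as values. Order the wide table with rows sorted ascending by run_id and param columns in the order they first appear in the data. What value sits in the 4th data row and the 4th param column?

43.21

With rows sorted ascending by run_id, row 4 is run_id=run12. param columns in first-appearance order: lr, depth, wd, width, dropout; column 4 is width.
Long rows with run_id=run12, param=width: min(43.21, 49.98) = 43.21.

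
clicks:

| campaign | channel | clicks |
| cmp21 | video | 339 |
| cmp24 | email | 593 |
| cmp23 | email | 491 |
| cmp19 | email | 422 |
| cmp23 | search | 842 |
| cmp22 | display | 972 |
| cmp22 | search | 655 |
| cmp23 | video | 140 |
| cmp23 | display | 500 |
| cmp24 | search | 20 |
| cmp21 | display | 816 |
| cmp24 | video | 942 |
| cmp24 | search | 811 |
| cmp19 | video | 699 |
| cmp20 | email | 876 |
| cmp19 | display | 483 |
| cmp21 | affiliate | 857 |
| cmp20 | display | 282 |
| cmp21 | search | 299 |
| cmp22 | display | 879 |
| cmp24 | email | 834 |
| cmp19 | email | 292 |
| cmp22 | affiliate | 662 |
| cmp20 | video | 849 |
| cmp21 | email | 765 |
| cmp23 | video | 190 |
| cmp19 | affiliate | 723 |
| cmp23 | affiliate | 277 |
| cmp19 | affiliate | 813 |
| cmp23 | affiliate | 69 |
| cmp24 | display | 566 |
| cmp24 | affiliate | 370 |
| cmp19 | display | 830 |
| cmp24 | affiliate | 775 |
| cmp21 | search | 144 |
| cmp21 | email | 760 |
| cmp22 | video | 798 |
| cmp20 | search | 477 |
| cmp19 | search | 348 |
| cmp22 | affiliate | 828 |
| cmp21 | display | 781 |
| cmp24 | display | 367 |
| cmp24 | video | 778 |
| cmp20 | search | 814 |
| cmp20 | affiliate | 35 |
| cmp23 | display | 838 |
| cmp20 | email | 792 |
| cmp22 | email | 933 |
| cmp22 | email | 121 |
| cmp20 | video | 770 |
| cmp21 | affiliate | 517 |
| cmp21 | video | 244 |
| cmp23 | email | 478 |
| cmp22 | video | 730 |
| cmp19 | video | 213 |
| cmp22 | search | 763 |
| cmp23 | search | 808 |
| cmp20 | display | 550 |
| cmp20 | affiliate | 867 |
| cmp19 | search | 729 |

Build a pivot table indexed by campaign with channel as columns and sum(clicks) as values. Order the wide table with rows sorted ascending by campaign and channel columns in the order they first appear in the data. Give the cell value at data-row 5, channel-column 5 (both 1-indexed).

With rows sorted ascending by campaign, row 5 is campaign=cmp23. channel columns in first-appearance order: video, email, search, display, affiliate; column 5 is affiliate.
Long rows with campaign=cmp23, channel=affiliate: 277 + 69 = 346.

346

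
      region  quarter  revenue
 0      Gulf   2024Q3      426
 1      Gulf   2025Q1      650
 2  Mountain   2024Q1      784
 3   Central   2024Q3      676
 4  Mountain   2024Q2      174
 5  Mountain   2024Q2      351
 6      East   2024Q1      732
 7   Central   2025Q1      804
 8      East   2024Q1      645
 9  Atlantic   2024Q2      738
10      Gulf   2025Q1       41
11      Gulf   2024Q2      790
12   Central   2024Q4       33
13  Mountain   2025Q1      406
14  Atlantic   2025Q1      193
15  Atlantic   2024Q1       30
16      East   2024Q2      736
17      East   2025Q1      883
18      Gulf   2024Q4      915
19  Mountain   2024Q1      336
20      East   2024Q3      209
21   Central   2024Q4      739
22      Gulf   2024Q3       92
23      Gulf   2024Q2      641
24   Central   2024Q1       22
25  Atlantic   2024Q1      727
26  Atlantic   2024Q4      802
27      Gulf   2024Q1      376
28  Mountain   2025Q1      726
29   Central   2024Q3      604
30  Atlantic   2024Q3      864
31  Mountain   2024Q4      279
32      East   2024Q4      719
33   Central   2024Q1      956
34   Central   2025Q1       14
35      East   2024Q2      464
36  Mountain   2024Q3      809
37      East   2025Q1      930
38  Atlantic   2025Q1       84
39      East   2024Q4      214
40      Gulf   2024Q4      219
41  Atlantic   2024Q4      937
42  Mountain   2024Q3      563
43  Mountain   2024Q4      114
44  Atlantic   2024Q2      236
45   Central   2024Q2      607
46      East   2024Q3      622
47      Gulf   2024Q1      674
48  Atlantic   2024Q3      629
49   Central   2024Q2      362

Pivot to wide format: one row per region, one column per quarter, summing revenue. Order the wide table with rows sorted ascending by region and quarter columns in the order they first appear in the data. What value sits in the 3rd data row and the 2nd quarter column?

With rows sorted ascending by region, row 3 is region=East. quarter columns in first-appearance order: 2024Q3, 2025Q1, 2024Q1, 2024Q2, 2024Q4; column 2 is 2025Q1.
Long rows with region=East, quarter=2025Q1: 883 + 930 = 1813.

1813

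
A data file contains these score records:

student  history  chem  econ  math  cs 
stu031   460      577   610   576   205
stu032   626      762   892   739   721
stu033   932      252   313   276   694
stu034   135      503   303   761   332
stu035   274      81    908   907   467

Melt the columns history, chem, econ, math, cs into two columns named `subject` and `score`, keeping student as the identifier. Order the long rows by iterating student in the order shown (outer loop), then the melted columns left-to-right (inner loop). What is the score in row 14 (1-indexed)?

276

25 rows total (5 × 5). Row 14: index ⌊(14-1)/5⌋ = 2 into student → stu033; (14-1) mod 5 = 3 into the melted columns → math.
So row 14 is (stu033, math, 276); score = 276.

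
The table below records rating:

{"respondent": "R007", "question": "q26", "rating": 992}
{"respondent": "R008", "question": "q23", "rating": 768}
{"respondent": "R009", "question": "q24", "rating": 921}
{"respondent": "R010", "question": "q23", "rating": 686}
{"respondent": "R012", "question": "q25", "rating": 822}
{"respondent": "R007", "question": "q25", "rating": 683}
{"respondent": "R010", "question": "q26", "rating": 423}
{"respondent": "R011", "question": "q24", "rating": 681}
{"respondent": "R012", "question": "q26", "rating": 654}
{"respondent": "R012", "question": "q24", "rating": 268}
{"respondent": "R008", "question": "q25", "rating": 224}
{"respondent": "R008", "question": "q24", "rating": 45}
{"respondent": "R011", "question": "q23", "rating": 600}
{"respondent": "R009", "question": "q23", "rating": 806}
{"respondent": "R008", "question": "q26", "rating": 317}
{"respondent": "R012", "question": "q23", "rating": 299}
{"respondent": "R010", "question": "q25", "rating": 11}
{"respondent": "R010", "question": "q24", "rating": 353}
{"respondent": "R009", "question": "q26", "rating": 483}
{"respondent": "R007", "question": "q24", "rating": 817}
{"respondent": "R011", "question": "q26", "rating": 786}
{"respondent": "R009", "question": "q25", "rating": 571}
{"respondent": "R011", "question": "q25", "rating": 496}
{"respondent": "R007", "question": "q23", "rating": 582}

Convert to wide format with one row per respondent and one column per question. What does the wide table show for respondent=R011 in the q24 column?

Wide layout: rows indexed by respondent, columns are the 4 distinct question values (q26, q23, q24, q25).
Cell (respondent=R011, question=q24) draws from the long row where respondent=R011 and question=q24, which has rating=681.

681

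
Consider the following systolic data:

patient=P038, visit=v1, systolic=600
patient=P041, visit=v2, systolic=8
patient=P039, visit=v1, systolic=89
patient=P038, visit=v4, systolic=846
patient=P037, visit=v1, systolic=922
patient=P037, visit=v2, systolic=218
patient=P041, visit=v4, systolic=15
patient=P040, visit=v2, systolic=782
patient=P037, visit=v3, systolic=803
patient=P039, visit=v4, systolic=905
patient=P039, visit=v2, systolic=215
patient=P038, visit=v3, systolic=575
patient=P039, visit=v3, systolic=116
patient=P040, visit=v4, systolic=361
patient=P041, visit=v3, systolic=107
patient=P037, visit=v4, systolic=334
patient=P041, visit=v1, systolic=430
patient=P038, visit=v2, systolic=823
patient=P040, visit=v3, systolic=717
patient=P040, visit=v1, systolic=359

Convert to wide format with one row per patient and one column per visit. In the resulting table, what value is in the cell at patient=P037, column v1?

922

Wide layout: rows indexed by patient, columns are the 4 distinct visit values (v1, v2, v4, v3).
Cell (patient=P037, visit=v1) draws from the long row where patient=P037 and visit=v1, which has systolic=922.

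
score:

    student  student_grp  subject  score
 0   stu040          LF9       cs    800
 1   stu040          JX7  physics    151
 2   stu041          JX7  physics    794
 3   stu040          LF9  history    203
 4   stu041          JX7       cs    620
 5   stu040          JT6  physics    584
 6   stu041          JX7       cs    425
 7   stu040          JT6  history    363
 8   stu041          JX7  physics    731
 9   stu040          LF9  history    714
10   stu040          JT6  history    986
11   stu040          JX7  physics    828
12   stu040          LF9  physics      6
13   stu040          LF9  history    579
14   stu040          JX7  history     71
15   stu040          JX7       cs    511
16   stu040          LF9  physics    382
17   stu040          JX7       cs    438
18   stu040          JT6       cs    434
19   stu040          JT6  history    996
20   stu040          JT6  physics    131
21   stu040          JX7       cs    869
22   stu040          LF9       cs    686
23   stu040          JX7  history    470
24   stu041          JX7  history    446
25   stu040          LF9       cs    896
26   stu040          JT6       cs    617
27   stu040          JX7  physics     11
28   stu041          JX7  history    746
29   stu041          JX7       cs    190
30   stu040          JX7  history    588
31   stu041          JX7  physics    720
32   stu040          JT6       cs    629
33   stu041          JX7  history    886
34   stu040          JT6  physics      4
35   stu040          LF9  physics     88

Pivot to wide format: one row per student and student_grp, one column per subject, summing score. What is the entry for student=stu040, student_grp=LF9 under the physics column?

Rows with student=stu040, student_grp=LF9 and subject=physics: score values are 6, 382, 88.
6 + 382 + 88 = 476.

476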